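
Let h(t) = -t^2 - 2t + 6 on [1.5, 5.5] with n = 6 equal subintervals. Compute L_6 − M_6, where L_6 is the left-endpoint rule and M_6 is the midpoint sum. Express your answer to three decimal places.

L_6 ≈ -46.62963.
M_6 ≈ -58.18519.
L_6 − M_6 ≈ 11.556.

11.556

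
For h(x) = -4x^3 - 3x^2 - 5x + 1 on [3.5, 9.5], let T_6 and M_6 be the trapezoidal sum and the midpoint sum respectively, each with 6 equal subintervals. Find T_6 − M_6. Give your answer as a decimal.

T_6 = -9079.5.
M_6 = -8958.
T_6 − M_6 = -121.5.

-121.5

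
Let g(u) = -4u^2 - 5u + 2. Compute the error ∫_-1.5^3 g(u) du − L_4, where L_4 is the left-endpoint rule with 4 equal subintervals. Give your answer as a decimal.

Exact integral: ∫_-1.5^3 g(u) du = -48.375.
L_4 = -24.328125.
Error = -48.375 − (-24.328125) = -24.046875.

-24.046875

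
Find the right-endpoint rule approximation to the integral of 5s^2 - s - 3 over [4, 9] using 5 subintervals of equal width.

Δs = (9 − 4)/5 = 1.
Right endpoints: 5, 6, 7, 8, 9.
f(5) = 117, f(6) = 171, f(7) = 235, f(8) = 309, f(9) = 393.
Sum = Δs · [f(5) + f(6) + f(7) + f(8) + f(9)].
Sum = 1225.

1225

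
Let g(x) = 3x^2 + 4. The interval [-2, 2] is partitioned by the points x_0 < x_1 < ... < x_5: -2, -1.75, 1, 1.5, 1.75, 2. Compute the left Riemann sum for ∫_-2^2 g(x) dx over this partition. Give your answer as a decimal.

Subinterval widths: 0.25, 2.75, 0.5, 0.25, 0.25.
Left endpoints: -2, -1.75, 1, 1.5, 1.75.
g(-2) = 16, g(-1.75) = 13.1875, g(1) = 7, g(1.5) = 10.75, g(1.75) = 13.1875.
Sum = Σ Δx_i · g(x_i).
Sum = 49.75.

49.75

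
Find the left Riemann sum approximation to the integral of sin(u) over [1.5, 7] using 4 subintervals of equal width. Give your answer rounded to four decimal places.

Δu = (7 − 1.5)/4 = 1.375.
Left endpoints: 1.5, 2.875, 4.25, 5.625.
f(1.5) ≈ 0.9975, f(2.875) ≈ 0.2634, f(4.25) ≈ -0.8950, f(5.625) ≈ -0.6117.
Sum = Δu · [f(1.5) + f(2.875) + f(4.25) + f(5.625)].
Sum ≈ -0.3379.

-0.3379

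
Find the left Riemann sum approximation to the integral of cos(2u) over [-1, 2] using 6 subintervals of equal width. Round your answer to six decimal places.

Δu = (2 − (-1))/6 = 0.5.
Left endpoints: -1, -0.5, 0, 0.5, 1, 1.5.
f(-1) ≈ -0.416147, f(-0.5) ≈ 0.540302, f(0) ≈ 1.000000, f(0.5) ≈ 0.540302, f(1) ≈ -0.416147, f(1.5) ≈ -0.989992.
Sum = Δu · [f(-1) + f(-0.5) + f(0) + ...].
Sum ≈ 0.129159.

0.129159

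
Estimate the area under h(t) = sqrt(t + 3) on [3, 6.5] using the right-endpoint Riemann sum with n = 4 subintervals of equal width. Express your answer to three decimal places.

Δt = (6.5 − 3)/4 = 0.875.
Right endpoints: 3.875, 4.75, 5.625, 6.5.
h(3.875) ≈ 2.622, h(4.75) ≈ 2.784, h(5.625) ≈ 2.937, h(6.5) ≈ 3.082.
Sum = Δt · [h(3.875) + h(4.75) + h(5.625) + h(6.5)].
Sum ≈ 9.997.

9.997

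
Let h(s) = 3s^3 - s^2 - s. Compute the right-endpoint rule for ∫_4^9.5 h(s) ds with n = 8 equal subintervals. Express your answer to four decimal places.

Δs = (9.5 − 4)/8 = 0.6875.
Right endpoints: 4.6875, 5.375, 6.0625, 6.75, 7.4375, 8.125, 8.8125, 9.5.
h(4.6875) = 1156425/4096, h(5.375) = 220977/512, h(6.0625) = 2562643/4096, h(6.75) = 870.328125, h(7.4375) = 4798437/4096, h(8.125) = 785915/512, h(8.8125) = 8055471/4096, h(9.5) = 2472.375.
Sum = Δs · [h(4.6875) + h(5.375) + h(6.0625) + ...].
Sum ≈ 6431.8552.

6431.8552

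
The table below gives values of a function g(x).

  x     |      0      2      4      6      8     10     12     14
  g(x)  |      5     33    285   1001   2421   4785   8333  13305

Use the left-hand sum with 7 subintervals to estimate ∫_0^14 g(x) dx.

Δx = 2.
Sum = 2·[5 + 33 + 285 + 1001 + 2421 + 4785 + 8333] = 33726.

33726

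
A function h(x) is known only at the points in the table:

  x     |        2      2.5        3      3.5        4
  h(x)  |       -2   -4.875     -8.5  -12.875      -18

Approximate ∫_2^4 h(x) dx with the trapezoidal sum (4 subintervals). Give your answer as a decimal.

-18.125

Δx = 0.5.
T_4 = (0.5/2)·[(-2) + 2·(-4.875) + 2·(-8.5) + 2·(-12.875) + (-18)] = -18.125.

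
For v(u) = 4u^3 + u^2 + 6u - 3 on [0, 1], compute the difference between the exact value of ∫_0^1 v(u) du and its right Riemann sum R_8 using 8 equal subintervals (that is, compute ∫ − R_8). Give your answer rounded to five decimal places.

-0.70573

Exact integral: ∫_0^1 v(u) du ≈ 1.3333333.
R_8 = 2.0390625.
Error ≈ 1.3333333 − 2.0390625 ≈ -0.70573.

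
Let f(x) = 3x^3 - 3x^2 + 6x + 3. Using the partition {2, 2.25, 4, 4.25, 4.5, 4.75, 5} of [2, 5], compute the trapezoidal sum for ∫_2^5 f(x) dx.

Subinterval widths: 0.25, 1.75, 0.25, 0.25, 0.25, 0.25.
f(2) = 27, f(2.25) = 35.484375, f(4) = 171, f(4.25) = 204.609375, f(4.5) = 242.625, f(4.75) = 285.328125, f(5) = 333.
On each subinterval the trapezoid contributes (Δx_i/2)·[f(x_{i-1}) + f(x_i)].
Sum = 434.625.

434.625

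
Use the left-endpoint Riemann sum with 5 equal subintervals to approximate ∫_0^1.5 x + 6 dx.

Δx = (1.5 − 0)/5 = 0.3.
Left endpoints: 0, 0.3, 0.6, 0.9, 1.2.
f(0) = 6, f(0.3) = 6.3, f(0.6) = 6.6, f(0.9) = 6.9, f(1.2) = 7.2.
Sum = Δx · [f(0) + f(0.3) + f(0.6) + f(0.9) + f(1.2)].
Sum = 9.9.

9.9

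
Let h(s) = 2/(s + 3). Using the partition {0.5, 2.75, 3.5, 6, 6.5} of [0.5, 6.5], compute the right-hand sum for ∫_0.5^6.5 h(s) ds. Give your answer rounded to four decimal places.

1.6742

Subinterval widths: 2.25, 0.75, 2.5, 0.5.
Right endpoints: 2.75, 3.5, 6, 6.5.
h(2.75) = 8/23, h(3.5) = 4/13, h(6) = 2/9, h(6.5) = 4/19.
Sum = Σ Δs_i · h(s_i).
Sum ≈ 1.6742.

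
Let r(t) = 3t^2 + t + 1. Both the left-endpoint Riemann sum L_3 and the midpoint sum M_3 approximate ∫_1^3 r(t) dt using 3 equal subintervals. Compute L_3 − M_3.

L_3 ≈ 23.77777778.
M_3 ≈ 31.77777778.
L_3 − M_3 = -8.

-8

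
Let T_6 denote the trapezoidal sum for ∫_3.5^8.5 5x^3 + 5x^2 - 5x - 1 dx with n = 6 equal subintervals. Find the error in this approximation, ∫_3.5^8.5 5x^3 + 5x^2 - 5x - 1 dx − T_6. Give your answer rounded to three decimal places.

Exact integral: ∫_3.5^8.5 f(x) dx ≈ 7134.58333.
T_6 ≈ 7189.56019.
Error ≈ 7134.58333 − 7189.56019 ≈ -54.977.

-54.977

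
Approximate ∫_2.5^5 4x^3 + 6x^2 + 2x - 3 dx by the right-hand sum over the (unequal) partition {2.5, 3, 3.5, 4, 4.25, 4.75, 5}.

Subinterval widths: 0.5, 0.5, 0.5, 0.25, 0.5, 0.25.
Right endpoints: 3, 3.5, 4, 4.25, 4.75, 5.
f(3) = 165, f(3.5) = 249, f(4) = 357, f(4.25) = 420.9375, f(4.75) = 570.5625, f(5) = 657.
Sum = Σ Δx_i · f(x_i).
Sum = 940.265625.

940.265625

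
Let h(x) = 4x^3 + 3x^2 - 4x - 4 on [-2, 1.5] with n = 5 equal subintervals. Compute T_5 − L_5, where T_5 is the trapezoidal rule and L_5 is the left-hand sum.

9.1875

T_5 = -10.0625.
L_5 = -19.25.
T_5 − L_5 = 9.1875.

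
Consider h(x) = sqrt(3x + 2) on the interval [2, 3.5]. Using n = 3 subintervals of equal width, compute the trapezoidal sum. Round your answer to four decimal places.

Δx = (3.5 − 2)/3 = 0.5.
h(2) ≈ 2.8284, h(2.5) ≈ 3.0822, h(3) ≈ 3.3166, h(3.5) ≈ 3.5355.
T_3 = (Δx/2)·[h(x_0) + 2h(x_1) + 2h(x_2) + h(x_3)].
Sum ≈ 4.7904.

4.7904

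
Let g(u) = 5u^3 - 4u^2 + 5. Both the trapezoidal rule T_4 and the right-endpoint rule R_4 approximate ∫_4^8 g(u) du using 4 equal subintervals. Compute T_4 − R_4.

T_4 = 4280.
R_4 = 5304.
T_4 − R_4 = -1024.

-1024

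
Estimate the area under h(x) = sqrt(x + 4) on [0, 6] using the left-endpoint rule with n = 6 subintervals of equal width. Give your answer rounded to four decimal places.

15.1597

Δx = (6 − 0)/6 = 1.
Left endpoints: 0, 1, 2, 3, 4, 5.
h(0) ≈ 2.0000, h(1) ≈ 2.2361, h(2) ≈ 2.4495, h(3) ≈ 2.6458, h(4) ≈ 2.8284, h(5) ≈ 3.0000.
Sum = Δx · [h(0) + h(1) + h(2) + ...].
Sum ≈ 15.1597.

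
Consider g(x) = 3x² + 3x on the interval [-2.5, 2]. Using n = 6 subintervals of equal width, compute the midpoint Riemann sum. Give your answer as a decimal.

19.6171875

Δx = (2 − (-2.5))/6 = 0.75.
Midpoints: -2.125, -1.375, -0.625, 0.125, 0.875, 1.625.
g(-2.125) = 7.171875, g(-1.375) = 1.546875, g(-0.625) = -0.703125, g(0.125) = 0.421875, g(0.875) = 4.921875, g(1.625) = 12.796875.
Sum = Δx · [g(-2.125) + g(-1.375) + g(-0.625) + ...].
Sum = 19.6171875.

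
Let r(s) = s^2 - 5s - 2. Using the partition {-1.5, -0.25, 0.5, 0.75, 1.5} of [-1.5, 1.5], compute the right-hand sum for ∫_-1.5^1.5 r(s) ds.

-10.78125

Subinterval widths: 1.25, 0.75, 0.25, 0.75.
Right endpoints: -0.25, 0.5, 0.75, 1.5.
r(-0.25) = -0.6875, r(0.5) = -4.25, r(0.75) = -5.1875, r(1.5) = -7.25.
Sum = Σ Δs_i · r(s_i).
Sum = -10.78125.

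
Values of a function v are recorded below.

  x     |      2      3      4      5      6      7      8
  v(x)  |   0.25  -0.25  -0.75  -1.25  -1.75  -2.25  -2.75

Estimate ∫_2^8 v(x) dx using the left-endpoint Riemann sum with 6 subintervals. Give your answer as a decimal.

-6

Δx = 1.
Sum = 1·[0.25 + (-0.25) + (-0.75) + (-1.25) + (-1.75) + (-2.25)] = -6.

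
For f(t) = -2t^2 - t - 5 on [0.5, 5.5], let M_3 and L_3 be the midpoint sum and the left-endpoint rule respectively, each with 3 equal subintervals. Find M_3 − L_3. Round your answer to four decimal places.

M_3 ≈ -148.518519.
L_3 ≈ -101.296296.
M_3 − L_3 ≈ -47.2222.

-47.2222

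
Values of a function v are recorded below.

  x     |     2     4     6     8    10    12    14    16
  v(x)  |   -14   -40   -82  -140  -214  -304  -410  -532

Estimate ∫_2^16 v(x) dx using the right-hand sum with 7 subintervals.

Δx = 2.
Sum = 2·[(-40) + (-82) + (-140) + (-214) + (-304) + (-410) + (-532)] = -3444.

-3444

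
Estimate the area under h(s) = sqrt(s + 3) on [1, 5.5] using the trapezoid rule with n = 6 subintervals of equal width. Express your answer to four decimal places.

Δs = (5.5 − 1)/6 = 0.75.
h(1) ≈ 2.0000, h(1.75) ≈ 2.1794, h(2.5) ≈ 2.3452, h(3.25) ≈ 2.5000, h(4) ≈ 2.6458, h(4.75) ≈ 2.7839, h(5.5) ≈ 2.9155.
T_6 = (Δs/2)·[h(s_0) + 2h(s_1) + ... + 2h(s_{5}) + h(s_6)].
Sum ≈ 11.1840.

11.1840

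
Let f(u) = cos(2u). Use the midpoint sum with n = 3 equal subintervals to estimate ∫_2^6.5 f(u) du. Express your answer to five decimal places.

0.88494

Δu = (6.5 − 2)/3 = 1.5.
Midpoints: 2.75, 4.25, 5.75.
f(2.75) ≈ 0.70867, f(4.25) ≈ -0.60201, f(5.75) ≈ 0.48330.
Sum = Δu · [f(2.75) + f(4.25) + f(5.75)].
Sum ≈ 0.88494.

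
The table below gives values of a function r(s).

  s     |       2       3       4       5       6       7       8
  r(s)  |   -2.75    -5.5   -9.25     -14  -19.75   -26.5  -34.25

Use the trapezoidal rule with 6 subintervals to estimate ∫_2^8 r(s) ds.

-93.5

Δs = 1.
T_6 = (1/2)·[(-2.75) + 2·(-5.5) + 2·(-9.25) + 2·(-14) + 2·(-19.75) + 2·(-26.5) + (-34.25)] = -93.5.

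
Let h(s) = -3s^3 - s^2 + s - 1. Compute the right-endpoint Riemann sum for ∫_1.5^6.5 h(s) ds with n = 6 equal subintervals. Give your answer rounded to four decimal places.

Δs = (6.5 − 1.5)/6 = 5/6.
Right endpoints: 7/3, 19/6, 4, 29/6, 17/3, 6.5.
h(7/3) = -380/9, h(19/6) = -103.125, h(4) = -205, h(29/6) = -25795/72, h(17/3) = -1720/3, h(6.5) = -860.625.
Sum = Δs · [h(7/3) + h(19/6) + h(4) + ...].
Sum ≈ -1785.4745.

-1785.4745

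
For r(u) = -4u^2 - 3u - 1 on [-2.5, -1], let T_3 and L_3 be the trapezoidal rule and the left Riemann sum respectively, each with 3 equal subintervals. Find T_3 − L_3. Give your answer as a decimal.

4.125

T_3 = -13.375.
L_3 = -17.5.
T_3 − L_3 = 4.125.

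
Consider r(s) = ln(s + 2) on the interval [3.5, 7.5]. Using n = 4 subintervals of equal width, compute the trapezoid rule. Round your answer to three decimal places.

Δs = (7.5 − 3.5)/4 = 1.
r(3.5) ≈ 1.705, r(4.5) ≈ 1.872, r(5.5) ≈ 2.015, r(6.5) ≈ 2.140, r(7.5) ≈ 2.251.
T_4 = (Δs/2)·[r(s_0) + 2r(s_1) + 2r(s_2) + 2r(s_3) + r(s_4)].
Sum ≈ 8.005.

8.005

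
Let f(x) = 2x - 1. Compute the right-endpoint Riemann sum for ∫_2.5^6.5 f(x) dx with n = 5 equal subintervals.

35.2

Δx = (6.5 − 2.5)/5 = 0.8.
Right endpoints: 3.3, 4.1, 4.9, 5.7, 6.5.
f(3.3) = 5.6, f(4.1) = 7.2, f(4.9) = 8.8, f(5.7) = 10.4, f(6.5) = 12.
Sum = Δx · [f(3.3) + f(4.1) + f(4.9) + f(5.7) + f(6.5)].
Sum = 35.2.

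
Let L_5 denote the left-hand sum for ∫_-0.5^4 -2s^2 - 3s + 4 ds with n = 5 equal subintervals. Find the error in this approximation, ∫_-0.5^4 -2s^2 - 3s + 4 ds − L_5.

Exact integral: ∫_-0.5^4 f(s) ds = -48.375.
L_5 = -29.34.
Error = -48.375 − (-29.34) = -19.035.

-19.035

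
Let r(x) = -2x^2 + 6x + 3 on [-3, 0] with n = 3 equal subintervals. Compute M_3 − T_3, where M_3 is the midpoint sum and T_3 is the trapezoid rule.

M_3 = -35.5.
T_3 = -37.
M_3 − T_3 = 1.5.

1.5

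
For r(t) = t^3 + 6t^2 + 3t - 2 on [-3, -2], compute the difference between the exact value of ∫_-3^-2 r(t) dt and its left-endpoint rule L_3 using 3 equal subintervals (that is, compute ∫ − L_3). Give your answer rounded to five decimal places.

-1.30556

Exact integral: ∫_-3^-2 r(t) dt = 12.25.
L_3 ≈ 13.5555556.
Error ≈ 12.25 − 13.5555556 ≈ -1.30556.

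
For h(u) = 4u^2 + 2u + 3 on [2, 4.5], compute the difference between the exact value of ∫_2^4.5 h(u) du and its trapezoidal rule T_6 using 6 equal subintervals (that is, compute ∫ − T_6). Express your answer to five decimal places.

Exact integral: ∫_2^4.5 h(u) du ≈ 134.5833333.
T_6 ≈ 134.8726852.
Error ≈ 134.5833333 − 134.8726852 ≈ -0.28935.

-0.28935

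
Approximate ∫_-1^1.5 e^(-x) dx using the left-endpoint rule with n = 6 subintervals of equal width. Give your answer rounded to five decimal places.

3.05097

Δx = (1.5 − (-1))/6 = 5/12.
Left endpoints: -1, -7/12, -1/6, 0.25, 2/3, 13/12.
f(-1) ≈ 2.71828, f(-7/12) ≈ 1.79200, f(-1/6) ≈ 1.18136, f(0.25) ≈ 0.77880, f(2/3) ≈ 0.51342, f(13/12) ≈ 0.33847.
Sum = Δx · [f(-1) + f(-7/12) + f(-1/6) + ...].
Sum ≈ 3.05097.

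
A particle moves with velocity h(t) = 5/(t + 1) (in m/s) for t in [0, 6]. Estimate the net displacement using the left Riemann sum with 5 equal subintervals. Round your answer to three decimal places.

Δt = (6 − 0)/5 = 1.2.
Left endpoints: 0, 1.2, 2.4, 3.6, 4.8.
h(0) = 5, h(1.2) = 25/11, h(2.4) = 25/17, h(3.6) = 25/23, h(4.8) = 25/29.
Sum = Δt · [h(0) + h(1.2) + h(2.4) + h(3.6) + h(4.8)].
Sum ≈ 12.831.

12.831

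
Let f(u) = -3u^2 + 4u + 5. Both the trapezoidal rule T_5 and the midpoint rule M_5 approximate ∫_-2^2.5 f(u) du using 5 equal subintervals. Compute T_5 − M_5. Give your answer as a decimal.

-2.73375

T_5 = 1.5525.
M_5 = 4.28625.
T_5 − M_5 = -2.73375.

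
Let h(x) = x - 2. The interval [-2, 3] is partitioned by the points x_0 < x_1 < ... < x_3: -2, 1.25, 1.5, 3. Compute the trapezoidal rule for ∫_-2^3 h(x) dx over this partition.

Subinterval widths: 3.25, 0.25, 1.5.
h(-2) = -4, h(1.25) = -0.75, h(1.5) = -0.5, h(3) = 1.
On each subinterval the trapezoid contributes (Δx_i/2)·[h(x_{i-1}) + h(x_i)].
Sum = -7.5.

-7.5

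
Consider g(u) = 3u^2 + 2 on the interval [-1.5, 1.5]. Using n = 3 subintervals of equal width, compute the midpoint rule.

Δu = (1.5 − (-1.5))/3 = 1.
Midpoints: -1, 0, 1.
g(-1) = 5, g(0) = 2, g(1) = 5.
Sum = Δu · [g(-1) + g(0) + g(1)].
Sum = 12.

12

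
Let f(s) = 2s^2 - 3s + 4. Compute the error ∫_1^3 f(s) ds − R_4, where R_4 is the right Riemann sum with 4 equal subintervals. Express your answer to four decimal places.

-2.6667

Exact integral: ∫_1^3 f(s) ds ≈ 13.333333.
R_4 = 16.
Error ≈ 13.333333 − 16 ≈ -2.6667.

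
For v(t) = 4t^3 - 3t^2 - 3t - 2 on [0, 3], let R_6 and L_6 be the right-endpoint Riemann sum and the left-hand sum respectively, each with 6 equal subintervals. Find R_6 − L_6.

R_6 = 54.375.
L_6 = 18.375.
R_6 − L_6 = 36.

36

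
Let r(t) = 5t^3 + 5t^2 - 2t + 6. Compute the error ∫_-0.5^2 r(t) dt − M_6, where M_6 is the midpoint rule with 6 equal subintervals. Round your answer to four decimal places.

0.5877

Exact integral: ∫_-0.5^2 r(t) dt ≈ 44.713542.
M_6 ≈ 44.125796.
Error ≈ 44.713542 − 44.125796 ≈ 0.5877.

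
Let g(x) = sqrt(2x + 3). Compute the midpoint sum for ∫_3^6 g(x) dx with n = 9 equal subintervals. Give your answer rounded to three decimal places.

10.365

Δx = (6 − 3)/9 = 1/3.
Midpoints: 19/6, 3.5, 23/6, 25/6, 4.5, 29/6, 31/6, 5.5, 35/6.
g(19/6) ≈ 3.055, g(3.5) ≈ 3.162, g(23/6) ≈ 3.266, g(25/6) ≈ 3.367, g(4.5) ≈ 3.464, g(29/6) ≈ 3.559, g(31/6) ≈ 3.651, g(5.5) ≈ 3.742, g(35/6) ≈ 3.830.
Sum = Δx · [g(19/6) + g(3.5) + g(23/6) + ...].
Sum ≈ 10.365.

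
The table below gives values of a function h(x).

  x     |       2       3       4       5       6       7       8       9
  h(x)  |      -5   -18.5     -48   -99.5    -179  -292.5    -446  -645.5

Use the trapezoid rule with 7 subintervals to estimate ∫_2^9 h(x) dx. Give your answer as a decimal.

-1408.75

Δx = 1.
T_7 = (1/2)·[(-5) + 2·(-18.5) + 2·(-48) + 2·(-99.5) + 2·(-179) + 2·(-292.5) + 2·(-446) + (-645.5)] = -1408.75.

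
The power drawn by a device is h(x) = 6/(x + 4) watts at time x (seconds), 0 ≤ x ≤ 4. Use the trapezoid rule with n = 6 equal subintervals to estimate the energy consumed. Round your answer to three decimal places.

Δx = (4 − 0)/6 = 2/3.
h(0) = 1.5, h(2/3) = 9/7, h(4/3) = 1.125, h(2) = 1, h(8/3) = 0.9, h(10/3) = 9/11, h(4) = 0.75.
T_6 = (Δx/2)·[h(x_0) + 2h(x_1) + ... + 2h(x_{5}) + h(x_6)].
Sum ≈ 4.169.

4.169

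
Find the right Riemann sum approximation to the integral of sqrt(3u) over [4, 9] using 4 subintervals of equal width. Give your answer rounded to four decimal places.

23.0031

Δu = (9 − 4)/4 = 1.25.
Right endpoints: 5.25, 6.5, 7.75, 9.
f(5.25) ≈ 3.9686, f(6.5) ≈ 4.4159, f(7.75) ≈ 4.8218, f(9) ≈ 5.1962.
Sum = Δu · [f(5.25) + f(6.5) + f(7.75) + f(9)].
Sum ≈ 23.0031.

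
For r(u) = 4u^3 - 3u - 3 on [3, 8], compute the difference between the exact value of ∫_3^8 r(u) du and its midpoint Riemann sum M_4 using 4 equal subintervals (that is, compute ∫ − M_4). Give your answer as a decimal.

Exact integral: ∫_3^8 r(u) du = 3917.5.
M_4 = 3874.53125.
Error = 3917.5 − 3874.53125 = 42.96875.

42.96875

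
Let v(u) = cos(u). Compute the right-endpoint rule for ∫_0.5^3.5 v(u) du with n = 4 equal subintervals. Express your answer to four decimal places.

-1.4712

Δu = (3.5 − 0.5)/4 = 0.75.
Right endpoints: 1.25, 2, 2.75, 3.5.
v(1.25) ≈ 0.3153, v(2) ≈ -0.4161, v(2.75) ≈ -0.9243, v(3.5) ≈ -0.9365.
Sum = Δu · [v(1.25) + v(2) + v(2.75) + v(3.5)].
Sum ≈ -1.4712.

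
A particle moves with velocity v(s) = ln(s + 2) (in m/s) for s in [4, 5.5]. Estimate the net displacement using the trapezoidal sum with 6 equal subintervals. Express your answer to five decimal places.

2.86104

Δs = (5.5 − 4)/6 = 0.25.
v(4) ≈ 1.79176, v(4.25) ≈ 1.83258, v(4.5) ≈ 1.87180, v(4.75) ≈ 1.90954, v(5) ≈ 1.94591, v(5.25) ≈ 1.98100, v(5.5) ≈ 2.01490.
T_6 = (Δs/2)·[v(s_0) + 2v(s_1) + ... + 2v(s_{5}) + v(s_6)].
Sum ≈ 2.86104.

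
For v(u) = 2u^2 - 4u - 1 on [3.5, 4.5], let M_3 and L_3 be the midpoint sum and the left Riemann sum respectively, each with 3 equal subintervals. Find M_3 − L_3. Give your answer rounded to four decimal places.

1.9444

M_3 ≈ 15.148148.
L_3 ≈ 13.203704.
M_3 − L_3 ≈ 1.9444.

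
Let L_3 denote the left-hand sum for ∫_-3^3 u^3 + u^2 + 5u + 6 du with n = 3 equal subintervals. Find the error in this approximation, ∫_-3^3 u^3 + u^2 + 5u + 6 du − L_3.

80

Exact integral: ∫_-3^3 f(u) du = 54.
L_3 = -26.
Error = 54 − (-26) = 80.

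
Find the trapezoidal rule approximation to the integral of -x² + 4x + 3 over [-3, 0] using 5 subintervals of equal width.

-18.18

Δx = (0 − (-3))/5 = 0.6.
f(-3) = -18, f(-2.4) = -12.36, f(-1.8) = -7.44, f(-1.2) = -3.24, f(-0.6) = 0.24, f(0) = 3.
T_5 = (Δx/2)·[f(x_0) + 2f(x_1) + ... + 2f(x_{4}) + f(x_5)].
Sum = -18.18.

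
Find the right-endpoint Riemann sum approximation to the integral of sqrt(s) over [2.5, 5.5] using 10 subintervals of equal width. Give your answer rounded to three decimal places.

Δs = (5.5 − 2.5)/10 = 0.3.
Right endpoints: 2.8, 3.1, 3.4, 3.7, 4, 4.3, 4.6, 4.9, 5.2, 5.5.
f(2.8) ≈ 1.673, f(3.1) ≈ 1.761, f(3.4) ≈ 1.844, f(3.7) ≈ 1.924, f(4) ≈ 2.000, f(4.3) ≈ 2.074, f(4.6) ≈ 2.145, f(4.9) ≈ 2.214, f(5.2) ≈ 2.280, f(5.5) ≈ 2.345.
Sum = Δs · [f(2.8) + f(3.1) + f(3.4) + ...].
Sum ≈ 6.078.

6.078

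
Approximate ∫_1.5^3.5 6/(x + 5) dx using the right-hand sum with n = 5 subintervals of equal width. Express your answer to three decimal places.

1.567

Δx = (3.5 − 1.5)/5 = 0.4.
Right endpoints: 1.9, 2.3, 2.7, 3.1, 3.5.
f(1.9) = 20/23, f(2.3) = 60/73, f(2.7) = 60/77, f(3.1) = 20/27, f(3.5) = 12/17.
Sum = Δx · [f(1.9) + f(2.3) + f(2.7) + f(3.1) + f(3.5)].
Sum ≈ 1.567.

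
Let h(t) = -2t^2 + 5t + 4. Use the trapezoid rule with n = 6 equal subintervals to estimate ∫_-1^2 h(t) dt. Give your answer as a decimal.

13.25

Δt = (2 − (-1))/6 = 0.5.
h(-1) = -3, h(-0.5) = 1, h(0) = 4, h(0.5) = 6, h(1) = 7, h(1.5) = 7, h(2) = 6.
T_6 = (Δt/2)·[h(t_0) + 2h(t_1) + ... + 2h(t_{5}) + h(t_6)].
Sum = 13.25.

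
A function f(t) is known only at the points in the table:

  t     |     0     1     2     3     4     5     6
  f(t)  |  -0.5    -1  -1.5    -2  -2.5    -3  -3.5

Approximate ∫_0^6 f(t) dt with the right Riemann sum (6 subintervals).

Δt = 1.
Sum = 1·[(-1) + (-1.5) + (-2) + (-2.5) + (-3) + (-3.5)] = -13.5.

-13.5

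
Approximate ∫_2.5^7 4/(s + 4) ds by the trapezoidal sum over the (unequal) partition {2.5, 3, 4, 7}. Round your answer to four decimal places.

Subinterval widths: 0.5, 1, 3.
f(2.5) = 8/13, f(3) = 4/7, f(4) = 0.5, f(7) = 4/11.
On each subinterval the trapezoid contributes (Δs_i/2)·[f(s_{i-1}) + f(s_i)].
Sum ≈ 2.1279.

2.1279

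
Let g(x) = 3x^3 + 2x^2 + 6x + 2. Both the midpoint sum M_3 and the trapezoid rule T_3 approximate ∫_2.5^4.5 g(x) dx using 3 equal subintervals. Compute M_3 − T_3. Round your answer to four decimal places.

-7.4444

M_3 ≈ 372.101852.
T_3 ≈ 379.546296.
M_3 − T_3 ≈ -7.4444.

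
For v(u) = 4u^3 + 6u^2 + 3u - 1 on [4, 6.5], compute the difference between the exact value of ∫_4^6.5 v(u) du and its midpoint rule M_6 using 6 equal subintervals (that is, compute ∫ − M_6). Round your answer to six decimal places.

2.495660

Exact integral: ∫_4^6.5 v(u) du = 1987.1875.
M_6 ≈ 1984.69184028.
Error ≈ 1987.1875 − 1984.69184028 ≈ 2.495660.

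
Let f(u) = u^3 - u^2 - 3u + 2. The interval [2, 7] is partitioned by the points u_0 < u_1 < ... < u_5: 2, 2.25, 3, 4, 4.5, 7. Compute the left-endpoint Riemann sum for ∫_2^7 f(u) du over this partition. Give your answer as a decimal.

Subinterval widths: 0.25, 0.75, 1, 0.5, 2.5.
Left endpoints: 2, 2.25, 3, 4, 4.5.
f(2) = 0, f(2.25) = 1.578125, f(3) = 11, f(4) = 38, f(4.5) = 59.375.
Sum = Σ Δu_i · f(u_i).
Sum = 179.62109375.

179.62109375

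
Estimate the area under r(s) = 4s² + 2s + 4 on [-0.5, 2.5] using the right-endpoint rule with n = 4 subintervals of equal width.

51.375

Δs = (2.5 − (-0.5))/4 = 0.75.
Right endpoints: 0.25, 1, 1.75, 2.5.
r(0.25) = 4.75, r(1) = 10, r(1.75) = 19.75, r(2.5) = 34.
Sum = Δs · [r(0.25) + r(1) + r(1.75) + r(2.5)].
Sum = 51.375.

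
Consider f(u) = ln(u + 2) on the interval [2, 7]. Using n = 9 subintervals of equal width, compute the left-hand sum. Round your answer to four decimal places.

9.0010

Δu = (7 − 2)/9 = 5/9.
Left endpoints: 2, 23/9, 28/9, 11/3, 38/9, 43/9, 16/3, 53/9, 58/9.
f(2) ≈ 1.3863, f(23/9) ≈ 1.5163, f(28/9) ≈ 1.6314, f(11/3) ≈ 1.7346, f(38/9) ≈ 1.8281, f(43/9) ≈ 1.9136, f(16/3) ≈ 1.9924, f(53/9) ≈ 2.0655, f(58/9) ≈ 2.1335.
Sum = Δu · [f(2) + f(23/9) + f(28/9) + ...].
Sum ≈ 9.0010.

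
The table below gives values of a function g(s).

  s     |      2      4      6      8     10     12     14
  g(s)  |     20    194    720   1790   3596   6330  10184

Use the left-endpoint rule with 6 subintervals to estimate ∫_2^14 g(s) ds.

Δs = 2.
Sum = 2·[20 + 194 + 720 + 1790 + 3596 + 6330] = 25300.

25300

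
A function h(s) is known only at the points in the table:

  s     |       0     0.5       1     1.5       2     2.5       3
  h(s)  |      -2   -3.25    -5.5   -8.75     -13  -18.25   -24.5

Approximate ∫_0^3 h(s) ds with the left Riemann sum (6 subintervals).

-25.375

Δs = 0.5.
Sum = 0.5·[(-2) + (-3.25) + (-5.5) + (-8.75) + (-13) + (-18.25)] = -25.375.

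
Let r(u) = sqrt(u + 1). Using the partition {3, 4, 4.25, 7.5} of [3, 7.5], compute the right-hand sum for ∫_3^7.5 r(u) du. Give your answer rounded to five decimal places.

Subinterval widths: 1, 0.25, 3.25.
Right endpoints: 4, 4.25, 7.5.
r(4) ≈ 2.23607, r(4.25) ≈ 2.29129, r(7.5) ≈ 2.91548.
Sum = Σ Δu_i · r(u_i).
Sum ≈ 12.28419.

12.28419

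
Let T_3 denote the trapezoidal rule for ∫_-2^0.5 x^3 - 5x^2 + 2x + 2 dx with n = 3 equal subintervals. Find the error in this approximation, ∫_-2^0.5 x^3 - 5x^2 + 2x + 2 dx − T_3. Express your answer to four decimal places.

Exact integral: ∫_-2^0.5 f(x) dx ≈ -16.276042.
T_3 ≈ -18.373843.
Error ≈ -16.276042 − (-18.373843) ≈ 2.0978.

2.0978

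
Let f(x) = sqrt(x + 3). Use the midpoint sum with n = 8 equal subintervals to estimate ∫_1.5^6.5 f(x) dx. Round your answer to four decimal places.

Δx = (6.5 − 1.5)/8 = 0.625.
Midpoints: 1.8125, 2.4375, 3.0625, 3.6875, 4.3125, 4.9375, 5.5625, 6.1875.
f(1.8125) ≈ 2.1937, f(2.4375) ≈ 2.3318, f(3.0625) ≈ 2.4622, f(3.6875) ≈ 2.5860, f(4.3125) ≈ 2.7042, f(4.9375) ≈ 2.8174, f(5.5625) ≈ 2.9262, f(6.1875) ≈ 3.0311.
Sum = Δx · [f(1.8125) + f(2.4375) + f(3.0625) + ...].
Sum ≈ 13.1579.

13.1579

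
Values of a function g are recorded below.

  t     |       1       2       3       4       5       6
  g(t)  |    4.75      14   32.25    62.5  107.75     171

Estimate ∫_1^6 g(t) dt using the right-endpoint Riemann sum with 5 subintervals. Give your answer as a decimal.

Δt = 1.
Sum = 1·[14 + 32.25 + 62.5 + 107.75 + 171] = 387.5.

387.5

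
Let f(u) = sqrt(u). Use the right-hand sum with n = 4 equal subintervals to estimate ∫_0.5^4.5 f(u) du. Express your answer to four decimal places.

6.7980

Δu = (4.5 − 0.5)/4 = 1.
Right endpoints: 1.5, 2.5, 3.5, 4.5.
f(1.5) ≈ 1.2247, f(2.5) ≈ 1.5811, f(3.5) ≈ 1.8708, f(4.5) ≈ 2.1213.
Sum = Δu · [f(1.5) + f(2.5) + f(3.5) + f(4.5)].
Sum ≈ 6.7980.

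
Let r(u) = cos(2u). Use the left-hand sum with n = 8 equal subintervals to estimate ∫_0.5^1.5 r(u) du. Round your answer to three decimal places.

-0.253

Δu = (1.5 − 0.5)/8 = 0.125.
Left endpoints: 0.5, 0.625, 0.75, 0.875, 1, 1.125, 1.25, 1.375.
r(0.5) ≈ 0.540, r(0.625) ≈ 0.315, r(0.75) ≈ 0.071, r(0.875) ≈ -0.178, r(1) ≈ -0.416, r(1.125) ≈ -0.628, r(1.25) ≈ -0.801, r(1.375) ≈ -0.924.
Sum = Δu · [r(0.5) + r(0.625) + r(0.75) + ...].
Sum ≈ -0.253.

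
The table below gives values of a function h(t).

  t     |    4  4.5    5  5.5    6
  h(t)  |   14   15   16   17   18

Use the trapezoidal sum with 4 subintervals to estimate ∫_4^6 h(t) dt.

Δt = 0.5.
T_4 = (0.5/2)·[14 + 2·15 + 2·16 + 2·17 + 18] = 32.

32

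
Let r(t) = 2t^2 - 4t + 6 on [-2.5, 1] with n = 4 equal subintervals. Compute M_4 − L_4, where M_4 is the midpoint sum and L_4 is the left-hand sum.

-12.05859375

M_4 = 42.13671875.
L_4 = 54.1953125.
M_4 − L_4 = -12.05859375.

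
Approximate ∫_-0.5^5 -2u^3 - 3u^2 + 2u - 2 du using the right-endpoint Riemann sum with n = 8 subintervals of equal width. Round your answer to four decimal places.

Δu = (5 − (-0.5))/8 = 0.6875.
Right endpoints: 0.1875, 0.875, 1.5625, 2.25, 2.9375, 3.625, 4.3125, 5.
f(0.1875) = -3571/2048, f(0.875) = -3.88671875, f(1.5625) = -28321/2048, f(2.25) = -35.46875, f(2.9375) = -148903/2048, f(3.625) = -129.44140625, f(4.3125) = -429205/2048, f(5) = -317.
Sum = Δu · [f(0.1875) + f(0.875) + f(1.5625) + ...].
Sum ≈ -538.7583.

-538.7583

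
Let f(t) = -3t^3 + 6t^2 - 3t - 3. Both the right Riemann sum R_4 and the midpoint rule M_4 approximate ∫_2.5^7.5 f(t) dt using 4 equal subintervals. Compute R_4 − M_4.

R_4 = -2255.625.
M_4 = -1595.859375.
R_4 − M_4 = -659.765625.

-659.765625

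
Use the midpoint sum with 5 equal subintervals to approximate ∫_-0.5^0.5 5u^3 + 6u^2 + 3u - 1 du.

-0.52

Δu = (0.5 − (-0.5))/5 = 0.2.
Midpoints: -0.4, -0.2, 0, 0.2, 0.4.
f(-0.4) = -1.56, f(-0.2) = -1.4, f(0) = -1, f(0.2) = -0.12, f(0.4) = 1.48.
Sum = Δu · [f(-0.4) + f(-0.2) + f(0) + f(0.2) + f(0.4)].
Sum = -0.52.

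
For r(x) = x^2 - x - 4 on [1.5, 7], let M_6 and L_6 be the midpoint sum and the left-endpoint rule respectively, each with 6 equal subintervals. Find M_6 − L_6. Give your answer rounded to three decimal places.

M_6 ≈ 67.44821.
L_6 ≈ 49.69734.
M_6 − L_6 ≈ 17.751.

17.751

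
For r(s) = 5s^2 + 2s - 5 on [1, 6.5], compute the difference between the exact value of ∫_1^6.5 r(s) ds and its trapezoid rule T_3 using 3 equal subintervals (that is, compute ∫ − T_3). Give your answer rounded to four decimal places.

Exact integral: ∫_1^6.5 r(s) ds ≈ 469.791667.
T_3 ≈ 485.196759.
Error ≈ 469.791667 − 485.196759 ≈ -15.4051.

-15.4051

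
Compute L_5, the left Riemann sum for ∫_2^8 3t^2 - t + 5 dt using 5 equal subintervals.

403.92

Δt = (8 − 2)/5 = 1.2.
Left endpoints: 2, 3.2, 4.4, 5.6, 6.8.
f(2) = 15, f(3.2) = 32.52, f(4.4) = 58.68, f(5.6) = 93.48, f(6.8) = 136.92.
Sum = Δt · [f(2) + f(3.2) + f(4.4) + f(5.6) + f(6.8)].
Sum = 403.92.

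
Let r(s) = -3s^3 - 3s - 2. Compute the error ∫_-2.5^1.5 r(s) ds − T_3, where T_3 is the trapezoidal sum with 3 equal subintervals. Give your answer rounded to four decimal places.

Exact integral: ∫_-2.5^1.5 r(s) ds = 23.5.
T_3 ≈ 28.833333.
Error ≈ 23.5 − 28.833333 ≈ -5.3333.

-5.3333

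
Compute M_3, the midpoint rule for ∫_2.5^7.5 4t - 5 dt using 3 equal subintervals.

75

Δt = (7.5 − 2.5)/3 = 5/3.
Midpoints: 10/3, 5, 20/3.
f(10/3) = 25/3, f(5) = 15, f(20/3) = 65/3.
Sum = Δt · [f(10/3) + f(5) + f(20/3)].
Sum = 75.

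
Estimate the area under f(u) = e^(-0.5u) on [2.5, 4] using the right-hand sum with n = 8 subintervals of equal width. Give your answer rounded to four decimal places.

0.2884

Δu = (4 − 2.5)/8 = 0.1875.
Right endpoints: 2.6875, 2.875, 3.0625, 3.25, 3.4375, 3.625, 3.8125, 4.
f(2.6875) ≈ 0.2609, f(2.875) ≈ 0.2375, f(3.0625) ≈ 0.2163, f(3.25) ≈ 0.1969, f(3.4375) ≈ 0.1793, f(3.625) ≈ 0.1632, f(3.8125) ≈ 0.1486, f(4) ≈ 0.1353.
Sum = Δu · [f(2.6875) + f(2.875) + f(3.0625) + ...].
Sum ≈ 0.2884.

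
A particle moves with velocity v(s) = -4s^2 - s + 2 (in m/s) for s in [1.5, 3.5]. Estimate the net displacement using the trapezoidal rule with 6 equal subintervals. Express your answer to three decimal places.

Δs = (3.5 − 1.5)/6 = 1/3.
v(1.5) = -8.5, v(11/6) = -239/18, v(13/6) = -341/18, v(2.5) = -25.5, v(17/6) = -593/18, v(19/6) = -743/18, v(3.5) = -50.5.
T_6 = (Δs/2)·[v(s_0) + 2v(s_1) + ... + 2v(s_{5}) + v(s_6)].
Sum ≈ -53.815.

-53.815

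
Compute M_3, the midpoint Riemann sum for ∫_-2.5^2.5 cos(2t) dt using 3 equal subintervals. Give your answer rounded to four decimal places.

Δt = (2.5 − (-2.5))/3 = 5/3.
Midpoints: -5/3, 0, 5/3.
f(-5/3) ≈ -0.9817, f(0) ≈ 1.0000, f(5/3) ≈ -0.9817.
Sum = Δt · [f(-5/3) + f(0) + f(5/3)].
Sum ≈ -1.6056.

-1.6056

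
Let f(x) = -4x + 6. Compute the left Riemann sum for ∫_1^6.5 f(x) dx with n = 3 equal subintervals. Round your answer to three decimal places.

Δx = (6.5 − 1)/3 = 11/6.
Left endpoints: 1, 17/6, 14/3.
f(1) = 2, f(17/6) = -16/3, f(14/3) = -38/3.
Sum = Δx · [f(1) + f(17/6) + f(14/3)].
Sum ≈ -29.333.

-29.333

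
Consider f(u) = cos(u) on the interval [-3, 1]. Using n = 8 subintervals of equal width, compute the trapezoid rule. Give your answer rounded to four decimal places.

0.9620

Δu = (1 − (-3))/8 = 0.5.
f(-3) ≈ -0.9900, f(-2.5) ≈ -0.8011, f(-2) ≈ -0.4161, f(-1.5) ≈ 0.0707, f(-1) ≈ 0.5403, f(-0.5) ≈ 0.8776, f(0) ≈ 1.0000, f(0.5) ≈ 0.8776, f(1) ≈ 0.5403.
T_8 = (Δu/2)·[f(u_0) + 2f(u_1) + ... + 2f(u_{7}) + f(u_8)].
Sum ≈ 0.9620.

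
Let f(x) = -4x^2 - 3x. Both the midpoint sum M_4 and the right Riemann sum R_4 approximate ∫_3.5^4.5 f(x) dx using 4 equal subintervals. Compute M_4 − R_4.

M_4 = -76.3125.
R_4 = -80.75.
M_4 − R_4 = 4.4375.

4.4375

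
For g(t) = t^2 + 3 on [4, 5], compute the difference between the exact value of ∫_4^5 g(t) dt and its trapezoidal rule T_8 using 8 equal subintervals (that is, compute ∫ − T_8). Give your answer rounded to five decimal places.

-0.00260

Exact integral: ∫_4^5 g(t) dt ≈ 23.3333333.
T_8 = 23.3359375.
Error ≈ 23.3333333 − 23.3359375 ≈ -0.00260.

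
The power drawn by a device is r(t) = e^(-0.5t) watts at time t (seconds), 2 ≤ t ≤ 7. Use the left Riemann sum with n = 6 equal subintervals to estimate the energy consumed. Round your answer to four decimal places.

Δt = (7 − 2)/6 = 5/6.
Left endpoints: 2, 17/6, 11/3, 4.5, 16/3, 37/6.
r(2) ≈ 0.3679, r(17/6) ≈ 0.2425, r(11/3) ≈ 0.1599, r(4.5) ≈ 0.1054, r(16/3) ≈ 0.0695, r(37/6) ≈ 0.0458.
Sum = Δt · [r(2) + r(17/6) + r(11/3) + ...].
Sum ≈ 0.8258.

0.8258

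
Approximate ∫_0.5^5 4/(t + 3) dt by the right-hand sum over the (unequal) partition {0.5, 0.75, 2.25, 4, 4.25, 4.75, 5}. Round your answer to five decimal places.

Subinterval widths: 0.25, 1.5, 1.75, 0.25, 0.5, 0.25.
Right endpoints: 0.75, 2.25, 4, 4.25, 4.75, 5.
f(0.75) = 16/15, f(2.25) = 16/21, f(4) = 4/7, f(4.25) = 16/29, f(4.75) = 16/31, f(5) = 0.5.
Sum = Σ Δt_i · f(t_i).
Sum ≈ 2.93052.

2.93052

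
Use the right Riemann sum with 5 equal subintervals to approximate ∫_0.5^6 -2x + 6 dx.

Δx = (6 − 0.5)/5 = 1.1.
Right endpoints: 1.6, 2.7, 3.8, 4.9, 6.
f(1.6) = 2.8, f(2.7) = 0.6, f(3.8) = -1.6, f(4.9) = -3.8, f(6) = -6.
Sum = Δx · [f(1.6) + f(2.7) + f(3.8) + f(4.9) + f(6)].
Sum = -8.8.

-8.8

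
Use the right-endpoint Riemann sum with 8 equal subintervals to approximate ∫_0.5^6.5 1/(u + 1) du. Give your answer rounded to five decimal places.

1.42897

Δu = (6.5 − 0.5)/8 = 0.75.
Right endpoints: 1.25, 2, 2.75, 3.5, 4.25, 5, 5.75, 6.5.
f(1.25) = 4/9, f(2) = 1/3, f(2.75) = 4/15, f(3.5) = 2/9, f(4.25) = 4/21, f(5) = 1/6, f(5.75) = 4/27, f(6.5) = 2/15.
Sum = Δu · [f(1.25) + f(2) + f(2.75) + ...].
Sum ≈ 1.42897.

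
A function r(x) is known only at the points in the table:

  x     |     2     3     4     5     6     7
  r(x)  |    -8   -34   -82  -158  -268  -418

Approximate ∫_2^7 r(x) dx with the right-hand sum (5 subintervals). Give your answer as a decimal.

Δx = 1.
Sum = 1·[(-34) + (-82) + (-158) + (-268) + (-418)] = -960.

-960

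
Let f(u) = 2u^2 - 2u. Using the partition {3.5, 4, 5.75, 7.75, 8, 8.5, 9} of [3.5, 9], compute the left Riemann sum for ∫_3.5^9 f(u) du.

305.90625

Subinterval widths: 0.5, 1.75, 2, 0.25, 0.5, 0.5.
Left endpoints: 3.5, 4, 5.75, 7.75, 8, 8.5.
f(3.5) = 17.5, f(4) = 24, f(5.75) = 54.625, f(7.75) = 104.625, f(8) = 112, f(8.5) = 127.5.
Sum = Σ Δu_i · f(u_i).
Sum = 305.90625.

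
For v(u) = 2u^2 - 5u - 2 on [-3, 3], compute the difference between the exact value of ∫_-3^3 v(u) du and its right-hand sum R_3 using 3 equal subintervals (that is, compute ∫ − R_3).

Exact integral: ∫_-3^3 v(u) du = 24.
R_3 = 2.
Error = 24 − 2 = 22.

22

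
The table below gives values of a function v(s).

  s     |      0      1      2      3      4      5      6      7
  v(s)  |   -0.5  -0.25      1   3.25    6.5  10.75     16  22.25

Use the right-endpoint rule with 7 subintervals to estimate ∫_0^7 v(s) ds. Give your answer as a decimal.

Δs = 1.
Sum = 1·[(-0.25) + 1 + 3.25 + 6.5 + 10.75 + 16 + 22.25] = 59.5.

59.5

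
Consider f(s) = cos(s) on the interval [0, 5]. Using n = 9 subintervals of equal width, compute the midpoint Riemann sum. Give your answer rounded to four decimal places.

Δs = (5 − 0)/9 = 5/9.
Midpoints: 5/18, 5/6, 25/18, 35/18, 2.5, 55/18, 65/18, 25/6, 85/18.
f(5/18) ≈ 0.9617, f(5/6) ≈ 0.6724, f(25/18) ≈ 0.1809, f(35/18) ≈ -0.3650, f(2.5) ≈ -0.8011, f(55/18) ≈ -0.9963, f(65/18) ≈ -0.8918, f(25/6) ≈ -0.5190, f(85/18) ≈ 0.0098.
Sum = Δs · [f(5/18) + f(5/6) + f(25/18) + ...].
Sum ≈ -0.9714.

-0.9714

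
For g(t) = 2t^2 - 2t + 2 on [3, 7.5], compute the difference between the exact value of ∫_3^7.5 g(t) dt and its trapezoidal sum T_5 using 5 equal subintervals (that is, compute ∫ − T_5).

Exact integral: ∫_3^7.5 g(t) dt = 225.
T_5 = 226.215.
Error = 225 − 226.215 = -1.215.

-1.215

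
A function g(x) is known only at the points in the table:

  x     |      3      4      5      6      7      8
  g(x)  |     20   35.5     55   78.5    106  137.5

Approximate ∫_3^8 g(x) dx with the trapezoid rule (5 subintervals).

353.75

Δx = 1.
T_5 = (1/2)·[20 + 2·35.5 + 2·55 + 2·78.5 + 2·106 + 137.5] = 353.75.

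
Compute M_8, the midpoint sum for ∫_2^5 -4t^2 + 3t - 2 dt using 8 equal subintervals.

Δt = (5 − 2)/8 = 0.375.
Midpoints: 2.1875, 2.5625, 2.9375, 3.3125, 3.6875, 4.0625, 4.4375, 4.8125.
f(2.1875) = -14.578125, f(2.5625) = -20.578125, f(2.9375) = -27.703125, f(3.3125) = -35.953125, f(3.6875) = -45.328125, f(4.0625) = -55.828125, f(4.4375) = -67.453125, f(4.8125) = -80.203125.
Sum = Δt · [f(2.1875) + f(2.5625) + f(2.9375) + ...].
Sum = -130.359375.

-130.359375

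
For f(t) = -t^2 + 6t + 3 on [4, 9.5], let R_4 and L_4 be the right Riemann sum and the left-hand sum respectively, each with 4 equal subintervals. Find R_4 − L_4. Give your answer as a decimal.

R_4 = -55.30078125.
L_4 = 1.41796875.
R_4 − L_4 = -56.71875.

-56.71875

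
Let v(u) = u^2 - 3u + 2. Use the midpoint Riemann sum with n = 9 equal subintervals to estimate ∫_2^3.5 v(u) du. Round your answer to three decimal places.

Δu = (3.5 − 2)/9 = 1/6.
Midpoints: 25/12, 2.25, 29/12, 31/12, 2.75, 35/12, 37/12, 3.25, 41/12.
v(25/12) = 13/144, v(2.25) = 0.3125, v(29/12) = 85/144, v(31/12) = 133/144, v(2.75) = 1.3125, v(35/12) = 253/144, v(37/12) = 325/144, v(3.25) = 2.8125, v(41/12) = 493/144.
Sum = Δu · [v(25/12) + v(2.25) + v(29/12) + ...].
Sum ≈ 2.247.

2.247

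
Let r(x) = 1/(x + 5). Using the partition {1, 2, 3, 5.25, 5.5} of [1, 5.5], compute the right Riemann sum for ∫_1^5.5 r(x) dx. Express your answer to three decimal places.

0.511

Subinterval widths: 1, 1, 2.25, 0.25.
Right endpoints: 2, 3, 5.25, 5.5.
r(2) = 1/7, r(3) = 0.125, r(5.25) = 4/41, r(5.5) = 2/21.
Sum = Σ Δx_i · r(x_i).
Sum ≈ 0.511.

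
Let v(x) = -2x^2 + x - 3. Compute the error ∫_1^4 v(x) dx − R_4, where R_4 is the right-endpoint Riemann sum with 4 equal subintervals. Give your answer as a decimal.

Exact integral: ∫_1^4 v(x) dx = -43.5.
R_4 = -54.1875.
Error = -43.5 − (-54.1875) = 10.6875.

10.6875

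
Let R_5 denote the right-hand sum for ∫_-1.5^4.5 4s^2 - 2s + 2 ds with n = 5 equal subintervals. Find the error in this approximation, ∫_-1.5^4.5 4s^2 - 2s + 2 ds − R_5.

Exact integral: ∫_-1.5^4.5 f(s) ds = 120.
R_5 = 161.76.
Error = 120 − 161.76 = -41.76.

-41.76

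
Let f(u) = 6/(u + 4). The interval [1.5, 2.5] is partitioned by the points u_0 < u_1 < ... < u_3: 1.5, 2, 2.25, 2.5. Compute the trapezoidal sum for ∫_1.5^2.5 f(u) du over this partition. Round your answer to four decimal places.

Subinterval widths: 0.5, 0.25, 0.25.
f(1.5) = 12/11, f(2) = 1, f(2.25) = 0.96, f(2.5) = 12/13.
On each subinterval the trapezoid contributes (Δu_i/2)·[f(u_{i-1}) + f(u_i)].
Sum ≈ 1.0031.

1.0031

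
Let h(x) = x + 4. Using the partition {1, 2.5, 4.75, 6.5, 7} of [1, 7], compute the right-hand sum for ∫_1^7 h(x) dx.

Subinterval widths: 1.5, 2.25, 1.75, 0.5.
Right endpoints: 2.5, 4.75, 6.5, 7.
h(2.5) = 6.5, h(4.75) = 8.75, h(6.5) = 10.5, h(7) = 11.
Sum = Σ Δx_i · h(x_i).
Sum = 53.3125.

53.3125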